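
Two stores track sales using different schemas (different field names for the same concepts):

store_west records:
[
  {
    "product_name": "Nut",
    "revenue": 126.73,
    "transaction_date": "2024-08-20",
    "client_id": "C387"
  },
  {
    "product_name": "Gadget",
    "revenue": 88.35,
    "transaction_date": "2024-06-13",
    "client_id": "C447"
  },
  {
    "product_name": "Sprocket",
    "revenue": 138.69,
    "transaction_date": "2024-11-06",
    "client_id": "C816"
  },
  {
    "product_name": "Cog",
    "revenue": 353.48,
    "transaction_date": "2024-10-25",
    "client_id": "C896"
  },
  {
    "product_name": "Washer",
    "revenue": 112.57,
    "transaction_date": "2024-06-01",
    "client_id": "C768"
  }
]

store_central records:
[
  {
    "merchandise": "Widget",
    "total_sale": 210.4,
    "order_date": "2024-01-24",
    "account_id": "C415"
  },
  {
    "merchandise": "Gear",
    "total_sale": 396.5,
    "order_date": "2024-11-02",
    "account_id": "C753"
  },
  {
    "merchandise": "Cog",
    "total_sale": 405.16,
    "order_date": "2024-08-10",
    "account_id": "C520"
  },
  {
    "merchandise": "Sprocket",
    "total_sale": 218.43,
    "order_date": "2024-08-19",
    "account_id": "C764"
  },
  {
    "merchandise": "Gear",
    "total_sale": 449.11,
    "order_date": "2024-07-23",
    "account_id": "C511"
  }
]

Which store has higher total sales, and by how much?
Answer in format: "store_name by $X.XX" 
store_central by $859.78

Schema mapping: "revenue" (store_west) = "total_sale" (store_central) = sale amount

Total for store_west: 819.82
Total for store_central: 1679.60

Difference: |819.82 - 1679.60| = 859.78
store_central has higher sales by $859.78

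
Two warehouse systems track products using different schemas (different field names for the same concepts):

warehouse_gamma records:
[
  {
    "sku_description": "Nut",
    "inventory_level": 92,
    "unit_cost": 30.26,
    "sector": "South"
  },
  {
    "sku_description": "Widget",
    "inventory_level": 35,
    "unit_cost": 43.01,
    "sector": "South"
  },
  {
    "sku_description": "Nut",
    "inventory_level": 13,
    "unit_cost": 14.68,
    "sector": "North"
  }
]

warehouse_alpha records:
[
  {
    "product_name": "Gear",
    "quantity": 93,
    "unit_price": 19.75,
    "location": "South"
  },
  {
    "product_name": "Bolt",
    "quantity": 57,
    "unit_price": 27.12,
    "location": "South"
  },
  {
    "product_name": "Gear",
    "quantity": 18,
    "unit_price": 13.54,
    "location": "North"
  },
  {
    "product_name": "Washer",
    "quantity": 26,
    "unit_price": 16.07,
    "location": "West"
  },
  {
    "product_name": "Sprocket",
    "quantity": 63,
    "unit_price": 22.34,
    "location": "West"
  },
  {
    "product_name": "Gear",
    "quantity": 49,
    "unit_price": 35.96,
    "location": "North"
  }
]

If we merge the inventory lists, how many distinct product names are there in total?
6

Schema mapping: "sku_description" (warehouse_gamma) = "product_name" (warehouse_alpha) = product name

Products in warehouse_gamma: ['Nut', 'Widget']
Products in warehouse_alpha: ['Bolt', 'Gear', 'Sprocket', 'Washer']

Union (unique products): ['Bolt', 'Gear', 'Nut', 'Sprocket', 'Washer', 'Widget']
Count: 6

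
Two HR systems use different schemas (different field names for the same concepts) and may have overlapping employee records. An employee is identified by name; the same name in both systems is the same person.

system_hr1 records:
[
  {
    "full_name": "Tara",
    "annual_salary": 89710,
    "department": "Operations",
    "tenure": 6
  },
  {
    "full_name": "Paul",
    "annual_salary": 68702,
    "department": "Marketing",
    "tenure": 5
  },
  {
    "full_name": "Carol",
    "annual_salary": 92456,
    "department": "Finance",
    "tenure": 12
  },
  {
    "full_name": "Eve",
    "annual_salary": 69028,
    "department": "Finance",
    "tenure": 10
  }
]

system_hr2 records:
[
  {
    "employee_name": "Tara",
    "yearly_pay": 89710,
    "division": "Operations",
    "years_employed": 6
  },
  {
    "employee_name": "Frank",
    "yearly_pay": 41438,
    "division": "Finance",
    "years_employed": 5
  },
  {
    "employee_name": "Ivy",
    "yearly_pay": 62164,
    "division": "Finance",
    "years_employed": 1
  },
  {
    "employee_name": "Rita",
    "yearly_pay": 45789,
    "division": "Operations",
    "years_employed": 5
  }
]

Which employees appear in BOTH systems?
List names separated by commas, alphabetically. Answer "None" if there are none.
Tara

Schema mapping: "full_name" (system_hr1) = "employee_name" (system_hr2) = employee name

Names in system_hr1: ['Carol', 'Eve', 'Paul', 'Tara']
Names in system_hr2: ['Frank', 'Ivy', 'Rita', 'Tara']

Intersection: ['Tara']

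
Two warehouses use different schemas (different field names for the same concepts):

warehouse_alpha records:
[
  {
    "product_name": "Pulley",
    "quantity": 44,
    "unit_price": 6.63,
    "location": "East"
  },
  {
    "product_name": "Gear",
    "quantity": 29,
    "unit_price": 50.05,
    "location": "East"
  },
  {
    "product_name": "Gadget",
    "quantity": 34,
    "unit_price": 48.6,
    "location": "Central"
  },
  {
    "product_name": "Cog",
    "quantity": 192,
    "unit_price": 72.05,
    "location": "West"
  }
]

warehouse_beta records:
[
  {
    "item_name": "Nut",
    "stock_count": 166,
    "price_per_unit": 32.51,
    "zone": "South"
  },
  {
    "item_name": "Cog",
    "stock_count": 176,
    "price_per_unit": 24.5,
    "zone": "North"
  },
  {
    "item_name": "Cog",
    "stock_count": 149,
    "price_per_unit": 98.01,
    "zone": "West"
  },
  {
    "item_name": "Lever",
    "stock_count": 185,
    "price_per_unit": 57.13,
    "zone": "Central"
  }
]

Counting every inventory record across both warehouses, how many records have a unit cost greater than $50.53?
3

Schema mapping: "unit_price" (warehouse_alpha) = "price_per_unit" (warehouse_beta) = unit cost

Records > $50.53 in warehouse_alpha: 1
Records > $50.53 in warehouse_beta: 2

Total count: 1 + 2 = 3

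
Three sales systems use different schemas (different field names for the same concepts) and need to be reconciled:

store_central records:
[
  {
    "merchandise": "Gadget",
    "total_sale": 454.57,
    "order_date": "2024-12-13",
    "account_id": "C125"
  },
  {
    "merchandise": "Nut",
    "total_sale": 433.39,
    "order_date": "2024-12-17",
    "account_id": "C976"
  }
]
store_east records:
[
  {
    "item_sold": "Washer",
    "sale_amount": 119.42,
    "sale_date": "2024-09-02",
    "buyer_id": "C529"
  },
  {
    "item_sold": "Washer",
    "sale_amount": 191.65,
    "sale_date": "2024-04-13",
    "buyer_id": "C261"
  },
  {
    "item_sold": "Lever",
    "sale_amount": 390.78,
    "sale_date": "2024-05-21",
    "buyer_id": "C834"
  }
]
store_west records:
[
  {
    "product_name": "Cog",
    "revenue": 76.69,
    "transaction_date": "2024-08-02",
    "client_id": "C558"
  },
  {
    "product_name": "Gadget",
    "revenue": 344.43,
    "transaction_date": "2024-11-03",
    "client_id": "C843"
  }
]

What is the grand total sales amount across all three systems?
2010.93

Schema reconciliation - all amount fields map to sale amount:

store_central (total_sale): 887.96
store_east (sale_amount): 701.85
store_west (revenue): 421.12

Grand total: 2010.93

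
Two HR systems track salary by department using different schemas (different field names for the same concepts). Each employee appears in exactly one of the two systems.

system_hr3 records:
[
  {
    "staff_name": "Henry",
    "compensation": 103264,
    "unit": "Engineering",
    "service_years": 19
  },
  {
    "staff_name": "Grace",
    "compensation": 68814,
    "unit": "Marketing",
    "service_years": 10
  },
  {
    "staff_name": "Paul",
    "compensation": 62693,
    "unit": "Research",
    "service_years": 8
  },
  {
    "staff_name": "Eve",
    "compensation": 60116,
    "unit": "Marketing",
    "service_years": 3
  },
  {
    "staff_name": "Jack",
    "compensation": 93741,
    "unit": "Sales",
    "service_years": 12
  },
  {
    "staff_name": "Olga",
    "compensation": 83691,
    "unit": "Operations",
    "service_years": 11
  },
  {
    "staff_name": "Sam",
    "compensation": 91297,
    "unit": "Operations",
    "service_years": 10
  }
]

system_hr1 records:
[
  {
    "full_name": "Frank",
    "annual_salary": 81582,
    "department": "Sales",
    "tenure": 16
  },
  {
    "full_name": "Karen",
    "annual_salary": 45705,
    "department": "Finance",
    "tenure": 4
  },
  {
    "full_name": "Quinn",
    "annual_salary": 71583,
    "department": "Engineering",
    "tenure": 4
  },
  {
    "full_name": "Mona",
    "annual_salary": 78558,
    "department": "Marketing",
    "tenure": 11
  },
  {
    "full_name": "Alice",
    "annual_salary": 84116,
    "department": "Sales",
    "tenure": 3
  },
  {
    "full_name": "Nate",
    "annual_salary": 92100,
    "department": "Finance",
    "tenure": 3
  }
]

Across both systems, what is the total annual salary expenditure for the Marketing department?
207488

Schema mappings:
- "unit" (system_hr3) = "department" (system_hr1) = department
- "compensation" (system_hr3) = "annual_salary" (system_hr1) = salary

Marketing salaries from system_hr3: 128930
Marketing salaries from system_hr1: 78558

Total: 128930 + 78558 = 207488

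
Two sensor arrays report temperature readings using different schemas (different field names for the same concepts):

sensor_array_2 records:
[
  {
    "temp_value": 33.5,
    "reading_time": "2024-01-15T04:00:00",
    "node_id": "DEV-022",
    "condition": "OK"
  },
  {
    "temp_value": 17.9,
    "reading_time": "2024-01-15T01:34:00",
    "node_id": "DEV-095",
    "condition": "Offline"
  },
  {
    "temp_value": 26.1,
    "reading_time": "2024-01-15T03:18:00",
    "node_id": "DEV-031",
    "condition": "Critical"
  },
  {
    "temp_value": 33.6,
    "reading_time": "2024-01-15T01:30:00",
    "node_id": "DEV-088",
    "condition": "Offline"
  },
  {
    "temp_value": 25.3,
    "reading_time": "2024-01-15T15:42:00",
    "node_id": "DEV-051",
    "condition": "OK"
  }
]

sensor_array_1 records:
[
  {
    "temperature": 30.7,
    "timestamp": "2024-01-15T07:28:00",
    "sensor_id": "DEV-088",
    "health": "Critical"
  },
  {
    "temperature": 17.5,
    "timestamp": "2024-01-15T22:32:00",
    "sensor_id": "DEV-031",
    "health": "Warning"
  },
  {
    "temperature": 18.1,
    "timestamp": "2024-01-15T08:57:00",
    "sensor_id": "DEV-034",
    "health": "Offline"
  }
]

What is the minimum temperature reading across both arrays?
17.5

Schema mapping: "temp_value" (sensor_array_2) = "temperature" (sensor_array_1) = temperature reading

Minimum in sensor_array_2: 17.9
Minimum in sensor_array_1: 17.5

Overall minimum: min(17.9, 17.5) = 17.5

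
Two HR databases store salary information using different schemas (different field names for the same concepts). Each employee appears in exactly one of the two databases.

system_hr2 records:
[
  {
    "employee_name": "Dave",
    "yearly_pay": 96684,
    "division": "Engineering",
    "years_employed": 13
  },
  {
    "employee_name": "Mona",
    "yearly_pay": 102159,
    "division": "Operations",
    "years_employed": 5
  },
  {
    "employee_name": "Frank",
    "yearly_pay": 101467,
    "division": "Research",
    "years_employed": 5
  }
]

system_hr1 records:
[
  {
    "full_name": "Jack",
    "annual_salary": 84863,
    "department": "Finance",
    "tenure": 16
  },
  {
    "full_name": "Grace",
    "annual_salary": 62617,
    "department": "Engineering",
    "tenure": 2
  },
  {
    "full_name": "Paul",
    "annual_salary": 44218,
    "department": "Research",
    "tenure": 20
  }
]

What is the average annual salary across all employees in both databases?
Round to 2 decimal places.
82001.33

Schema mapping: "yearly_pay" (system_hr2) = "annual_salary" (system_hr1) = annual salary

All salaries: [96684, 102159, 101467, 84863, 62617, 44218]
Sum: 492008
Count: 6
Average: 492008 / 6 = 82001.33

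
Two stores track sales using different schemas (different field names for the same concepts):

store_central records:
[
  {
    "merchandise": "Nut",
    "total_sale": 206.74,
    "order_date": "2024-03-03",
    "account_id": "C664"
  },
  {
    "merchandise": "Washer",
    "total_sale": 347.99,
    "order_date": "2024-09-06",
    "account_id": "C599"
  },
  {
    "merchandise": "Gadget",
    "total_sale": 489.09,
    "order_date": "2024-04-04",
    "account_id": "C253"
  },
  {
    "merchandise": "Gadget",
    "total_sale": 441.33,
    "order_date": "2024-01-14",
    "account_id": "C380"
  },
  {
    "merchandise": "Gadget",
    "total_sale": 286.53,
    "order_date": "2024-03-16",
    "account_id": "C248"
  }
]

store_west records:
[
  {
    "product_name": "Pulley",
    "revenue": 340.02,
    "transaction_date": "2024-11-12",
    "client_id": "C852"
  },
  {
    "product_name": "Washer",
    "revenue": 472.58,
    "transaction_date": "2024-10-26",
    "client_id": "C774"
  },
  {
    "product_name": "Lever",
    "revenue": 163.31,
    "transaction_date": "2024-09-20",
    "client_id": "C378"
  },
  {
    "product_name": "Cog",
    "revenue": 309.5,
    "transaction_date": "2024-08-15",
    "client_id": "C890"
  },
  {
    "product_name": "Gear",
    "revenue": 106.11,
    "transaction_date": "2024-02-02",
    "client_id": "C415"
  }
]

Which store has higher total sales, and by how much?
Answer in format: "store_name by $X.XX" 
store_central by $380.16

Schema mapping: "total_sale" (store_central) = "revenue" (store_west) = sale amount

Total for store_central: 1771.68
Total for store_west: 1391.52

Difference: |1771.68 - 1391.52| = 380.16
store_central has higher sales by $380.16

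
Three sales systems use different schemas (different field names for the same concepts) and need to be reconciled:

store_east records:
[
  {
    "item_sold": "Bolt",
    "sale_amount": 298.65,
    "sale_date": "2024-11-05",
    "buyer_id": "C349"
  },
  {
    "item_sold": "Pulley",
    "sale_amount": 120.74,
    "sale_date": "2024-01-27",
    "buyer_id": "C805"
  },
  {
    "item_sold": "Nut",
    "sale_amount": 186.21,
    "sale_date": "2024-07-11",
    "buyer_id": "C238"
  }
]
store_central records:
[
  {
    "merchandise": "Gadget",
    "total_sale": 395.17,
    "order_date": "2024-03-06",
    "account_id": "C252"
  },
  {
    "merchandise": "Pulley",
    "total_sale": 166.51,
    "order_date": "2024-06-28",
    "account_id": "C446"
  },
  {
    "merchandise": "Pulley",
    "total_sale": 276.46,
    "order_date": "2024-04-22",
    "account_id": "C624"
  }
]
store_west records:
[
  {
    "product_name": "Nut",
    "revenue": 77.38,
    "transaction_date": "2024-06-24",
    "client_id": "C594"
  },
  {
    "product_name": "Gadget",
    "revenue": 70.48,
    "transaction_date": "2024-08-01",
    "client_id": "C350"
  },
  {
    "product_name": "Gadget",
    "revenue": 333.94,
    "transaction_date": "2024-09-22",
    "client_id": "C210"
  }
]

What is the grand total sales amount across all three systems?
1925.54

Schema reconciliation - all amount fields map to sale amount:

store_east (sale_amount): 605.6
store_central (total_sale): 838.14
store_west (revenue): 481.8

Grand total: 1925.54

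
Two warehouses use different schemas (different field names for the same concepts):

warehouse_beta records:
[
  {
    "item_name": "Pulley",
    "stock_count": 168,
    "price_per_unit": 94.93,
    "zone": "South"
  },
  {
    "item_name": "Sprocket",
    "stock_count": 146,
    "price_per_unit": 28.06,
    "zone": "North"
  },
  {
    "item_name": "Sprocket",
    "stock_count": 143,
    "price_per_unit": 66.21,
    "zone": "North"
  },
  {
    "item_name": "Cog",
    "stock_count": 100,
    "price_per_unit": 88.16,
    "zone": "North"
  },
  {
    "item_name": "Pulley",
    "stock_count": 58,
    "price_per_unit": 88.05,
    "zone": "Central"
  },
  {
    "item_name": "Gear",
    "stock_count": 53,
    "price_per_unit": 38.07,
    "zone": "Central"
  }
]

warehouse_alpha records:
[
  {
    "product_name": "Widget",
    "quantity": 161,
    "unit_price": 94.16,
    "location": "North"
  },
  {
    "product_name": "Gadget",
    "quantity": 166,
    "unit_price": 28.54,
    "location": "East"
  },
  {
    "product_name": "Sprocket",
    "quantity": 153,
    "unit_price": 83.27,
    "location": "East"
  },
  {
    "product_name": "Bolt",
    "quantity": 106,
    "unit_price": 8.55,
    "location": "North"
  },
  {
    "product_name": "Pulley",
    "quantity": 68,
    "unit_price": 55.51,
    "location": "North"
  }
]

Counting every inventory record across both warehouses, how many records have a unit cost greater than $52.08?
7

Schema mapping: "price_per_unit" (warehouse_beta) = "unit_price" (warehouse_alpha) = unit cost

Records > $52.08 in warehouse_beta: 4
Records > $52.08 in warehouse_alpha: 3

Total count: 4 + 3 = 7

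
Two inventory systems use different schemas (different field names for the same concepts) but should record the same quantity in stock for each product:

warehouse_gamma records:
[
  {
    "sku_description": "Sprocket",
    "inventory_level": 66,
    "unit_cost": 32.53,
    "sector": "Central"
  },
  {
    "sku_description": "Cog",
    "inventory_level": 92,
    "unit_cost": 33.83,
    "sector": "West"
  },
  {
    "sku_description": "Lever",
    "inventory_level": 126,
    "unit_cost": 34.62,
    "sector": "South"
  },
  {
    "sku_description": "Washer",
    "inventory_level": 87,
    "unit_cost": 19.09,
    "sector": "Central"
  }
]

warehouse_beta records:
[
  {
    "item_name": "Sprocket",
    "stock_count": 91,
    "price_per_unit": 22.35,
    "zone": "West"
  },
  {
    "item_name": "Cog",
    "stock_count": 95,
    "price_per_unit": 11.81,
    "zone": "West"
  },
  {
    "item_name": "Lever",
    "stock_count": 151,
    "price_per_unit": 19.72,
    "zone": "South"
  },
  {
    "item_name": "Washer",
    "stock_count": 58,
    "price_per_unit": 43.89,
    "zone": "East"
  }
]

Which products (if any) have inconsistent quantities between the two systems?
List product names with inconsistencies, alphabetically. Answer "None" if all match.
Cog, Lever, Sprocket, Washer

Schema mappings:
- "sku_description" (warehouse_gamma) = "item_name" (warehouse_beta) = product name
- "inventory_level" (warehouse_gamma) = "stock_count" (warehouse_beta) = quantity

Comparison:
  Sprocket: 66 vs 91 - MISMATCH
  Cog: 92 vs 95 - MISMATCH
  Lever: 126 vs 151 - MISMATCH
  Washer: 87 vs 58 - MISMATCH

Products with inconsistencies: Cog, Lever, Sprocket, Washer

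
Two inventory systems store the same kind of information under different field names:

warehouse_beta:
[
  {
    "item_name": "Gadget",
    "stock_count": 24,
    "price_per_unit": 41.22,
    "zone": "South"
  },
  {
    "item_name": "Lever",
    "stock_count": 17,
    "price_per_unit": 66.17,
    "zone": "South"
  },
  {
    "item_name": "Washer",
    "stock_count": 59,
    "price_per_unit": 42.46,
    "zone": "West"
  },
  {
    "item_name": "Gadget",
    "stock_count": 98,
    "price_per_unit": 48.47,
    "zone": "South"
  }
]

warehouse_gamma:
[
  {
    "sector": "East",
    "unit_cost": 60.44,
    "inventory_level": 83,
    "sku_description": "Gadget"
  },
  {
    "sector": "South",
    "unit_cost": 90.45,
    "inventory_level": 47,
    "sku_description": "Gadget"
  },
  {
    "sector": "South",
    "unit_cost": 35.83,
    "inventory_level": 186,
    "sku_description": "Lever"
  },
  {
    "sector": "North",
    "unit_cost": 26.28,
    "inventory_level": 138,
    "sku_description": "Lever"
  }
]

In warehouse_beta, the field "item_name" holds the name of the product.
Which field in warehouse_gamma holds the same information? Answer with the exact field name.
sku_description

In warehouse_beta, "item_name" holds the name of the product.
The fields in warehouse_gamma are: "sector", "unit_cost", "inventory_level", "sku_description".
"sku_description" is the match: the name refers to the same concept and its values are product-name strings (e.g. 'Gadget', 'Lever').
The other fields ("sector", "unit_cost", "inventory_level") hold different kinds of data.

So "item_name" in warehouse_beta corresponds to "sku_description" in warehouse_gamma.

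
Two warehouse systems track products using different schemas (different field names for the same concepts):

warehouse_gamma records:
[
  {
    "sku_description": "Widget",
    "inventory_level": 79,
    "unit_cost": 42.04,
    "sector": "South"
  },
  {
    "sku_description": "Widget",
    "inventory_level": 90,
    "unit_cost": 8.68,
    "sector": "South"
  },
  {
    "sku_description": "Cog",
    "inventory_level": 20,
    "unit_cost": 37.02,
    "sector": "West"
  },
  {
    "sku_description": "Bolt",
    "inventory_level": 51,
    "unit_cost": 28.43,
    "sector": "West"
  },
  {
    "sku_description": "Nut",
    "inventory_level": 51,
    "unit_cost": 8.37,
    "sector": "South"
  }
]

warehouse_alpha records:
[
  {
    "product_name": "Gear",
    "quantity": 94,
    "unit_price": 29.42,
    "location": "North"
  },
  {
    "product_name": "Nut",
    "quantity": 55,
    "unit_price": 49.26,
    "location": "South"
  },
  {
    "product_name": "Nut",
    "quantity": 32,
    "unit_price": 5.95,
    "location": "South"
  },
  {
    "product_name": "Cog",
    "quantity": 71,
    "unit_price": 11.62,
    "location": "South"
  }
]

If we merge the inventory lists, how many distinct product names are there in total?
5

Schema mapping: "sku_description" (warehouse_gamma) = "product_name" (warehouse_alpha) = product name

Products in warehouse_gamma: ['Bolt', 'Cog', 'Nut', 'Widget']
Products in warehouse_alpha: ['Cog', 'Gear', 'Nut']

Union (unique products): ['Bolt', 'Cog', 'Gear', 'Nut', 'Widget']
Count: 5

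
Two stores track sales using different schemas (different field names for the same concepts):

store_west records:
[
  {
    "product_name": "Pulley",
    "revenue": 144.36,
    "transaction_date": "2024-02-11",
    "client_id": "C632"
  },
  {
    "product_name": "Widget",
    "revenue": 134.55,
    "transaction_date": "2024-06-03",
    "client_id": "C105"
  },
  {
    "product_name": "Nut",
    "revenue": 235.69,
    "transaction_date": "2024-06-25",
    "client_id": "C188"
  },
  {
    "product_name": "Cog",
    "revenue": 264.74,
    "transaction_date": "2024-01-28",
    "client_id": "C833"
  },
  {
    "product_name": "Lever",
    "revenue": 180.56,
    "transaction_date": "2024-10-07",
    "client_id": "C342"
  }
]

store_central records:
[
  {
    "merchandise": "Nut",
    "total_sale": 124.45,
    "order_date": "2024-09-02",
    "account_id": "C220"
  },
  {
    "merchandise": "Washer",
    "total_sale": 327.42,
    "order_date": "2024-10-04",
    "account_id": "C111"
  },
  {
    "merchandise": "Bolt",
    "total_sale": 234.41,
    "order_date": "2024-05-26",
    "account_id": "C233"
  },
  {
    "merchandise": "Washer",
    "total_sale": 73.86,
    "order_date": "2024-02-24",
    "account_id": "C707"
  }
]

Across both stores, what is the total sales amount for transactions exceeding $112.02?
1646.18

Schema mapping: "revenue" (store_west) = "total_sale" (store_central) = sale amount

Sum of sales > $112.02 in store_west: 959.9
Sum of sales > $112.02 in store_central: 686.28

Total: 959.9 + 686.28 = 1646.18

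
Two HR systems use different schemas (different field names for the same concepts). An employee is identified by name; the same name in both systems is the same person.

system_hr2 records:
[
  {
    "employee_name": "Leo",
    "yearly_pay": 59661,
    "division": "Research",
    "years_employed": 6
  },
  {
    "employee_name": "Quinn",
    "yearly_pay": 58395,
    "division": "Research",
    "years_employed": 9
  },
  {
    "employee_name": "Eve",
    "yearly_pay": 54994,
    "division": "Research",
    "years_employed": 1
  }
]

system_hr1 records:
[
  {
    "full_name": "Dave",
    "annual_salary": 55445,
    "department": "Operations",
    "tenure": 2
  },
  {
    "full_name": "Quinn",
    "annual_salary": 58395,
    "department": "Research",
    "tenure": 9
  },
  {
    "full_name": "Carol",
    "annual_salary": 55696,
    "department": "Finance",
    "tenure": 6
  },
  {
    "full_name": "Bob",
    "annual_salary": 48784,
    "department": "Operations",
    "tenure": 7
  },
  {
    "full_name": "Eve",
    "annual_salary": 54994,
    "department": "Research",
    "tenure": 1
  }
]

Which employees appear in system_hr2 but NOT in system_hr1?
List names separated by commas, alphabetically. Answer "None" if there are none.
Leo

Schema mapping: "employee_name" (system_hr2) = "full_name" (system_hr1) = employee name

Names in system_hr2: ['Eve', 'Leo', 'Quinn']
Names in system_hr1: ['Bob', 'Carol', 'Dave', 'Eve', 'Quinn']

In system_hr2 but not system_hr1: ['Leo']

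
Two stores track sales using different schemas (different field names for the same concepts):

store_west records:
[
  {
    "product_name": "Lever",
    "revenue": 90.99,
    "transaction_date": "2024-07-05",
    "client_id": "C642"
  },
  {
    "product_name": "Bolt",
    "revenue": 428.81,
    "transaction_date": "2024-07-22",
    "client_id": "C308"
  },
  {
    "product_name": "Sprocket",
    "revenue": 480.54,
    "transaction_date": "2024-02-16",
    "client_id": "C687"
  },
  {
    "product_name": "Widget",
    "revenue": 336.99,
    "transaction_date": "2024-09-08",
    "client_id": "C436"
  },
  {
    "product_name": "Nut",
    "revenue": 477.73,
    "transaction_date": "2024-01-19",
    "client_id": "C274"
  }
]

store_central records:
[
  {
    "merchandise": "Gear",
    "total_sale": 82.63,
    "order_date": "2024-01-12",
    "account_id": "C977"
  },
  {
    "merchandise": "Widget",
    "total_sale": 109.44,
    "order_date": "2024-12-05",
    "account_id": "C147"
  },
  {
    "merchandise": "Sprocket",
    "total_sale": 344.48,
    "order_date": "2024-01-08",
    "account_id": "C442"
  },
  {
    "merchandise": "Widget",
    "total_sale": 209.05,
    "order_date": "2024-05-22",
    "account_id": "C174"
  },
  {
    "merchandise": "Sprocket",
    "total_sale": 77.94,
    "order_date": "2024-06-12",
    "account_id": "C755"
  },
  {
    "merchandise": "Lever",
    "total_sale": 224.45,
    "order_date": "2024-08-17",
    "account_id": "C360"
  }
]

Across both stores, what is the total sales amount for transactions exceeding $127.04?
2502.05

Schema mapping: "revenue" (store_west) = "total_sale" (store_central) = sale amount

Sum of sales > $127.04 in store_west: 1724.07
Sum of sales > $127.04 in store_central: 777.98

Total: 1724.07 + 777.98 = 2502.05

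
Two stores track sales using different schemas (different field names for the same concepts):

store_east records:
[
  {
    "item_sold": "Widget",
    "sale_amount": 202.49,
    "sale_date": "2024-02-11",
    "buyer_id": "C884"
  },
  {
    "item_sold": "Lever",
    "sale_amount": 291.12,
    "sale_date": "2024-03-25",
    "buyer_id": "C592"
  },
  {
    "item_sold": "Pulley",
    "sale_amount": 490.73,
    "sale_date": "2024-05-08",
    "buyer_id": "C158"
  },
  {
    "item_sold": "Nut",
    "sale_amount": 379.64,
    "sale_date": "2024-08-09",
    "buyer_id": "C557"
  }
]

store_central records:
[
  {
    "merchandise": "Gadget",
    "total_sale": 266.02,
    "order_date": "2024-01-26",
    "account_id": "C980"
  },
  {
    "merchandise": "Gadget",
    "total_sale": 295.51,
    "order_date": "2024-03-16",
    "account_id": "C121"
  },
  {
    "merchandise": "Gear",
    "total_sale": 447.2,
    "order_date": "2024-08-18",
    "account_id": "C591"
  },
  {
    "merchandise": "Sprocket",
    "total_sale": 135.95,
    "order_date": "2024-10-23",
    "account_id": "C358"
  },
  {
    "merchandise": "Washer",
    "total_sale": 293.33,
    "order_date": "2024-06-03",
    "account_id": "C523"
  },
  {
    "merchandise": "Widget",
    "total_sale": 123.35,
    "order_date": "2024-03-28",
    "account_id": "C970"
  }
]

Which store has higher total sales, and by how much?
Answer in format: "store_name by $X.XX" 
store_central by $197.38

Schema mapping: "sale_amount" (store_east) = "total_sale" (store_central) = sale amount

Total for store_east: 1363.98
Total for store_central: 1561.36

Difference: |1363.98 - 1561.36| = 197.38
store_central has higher sales by $197.38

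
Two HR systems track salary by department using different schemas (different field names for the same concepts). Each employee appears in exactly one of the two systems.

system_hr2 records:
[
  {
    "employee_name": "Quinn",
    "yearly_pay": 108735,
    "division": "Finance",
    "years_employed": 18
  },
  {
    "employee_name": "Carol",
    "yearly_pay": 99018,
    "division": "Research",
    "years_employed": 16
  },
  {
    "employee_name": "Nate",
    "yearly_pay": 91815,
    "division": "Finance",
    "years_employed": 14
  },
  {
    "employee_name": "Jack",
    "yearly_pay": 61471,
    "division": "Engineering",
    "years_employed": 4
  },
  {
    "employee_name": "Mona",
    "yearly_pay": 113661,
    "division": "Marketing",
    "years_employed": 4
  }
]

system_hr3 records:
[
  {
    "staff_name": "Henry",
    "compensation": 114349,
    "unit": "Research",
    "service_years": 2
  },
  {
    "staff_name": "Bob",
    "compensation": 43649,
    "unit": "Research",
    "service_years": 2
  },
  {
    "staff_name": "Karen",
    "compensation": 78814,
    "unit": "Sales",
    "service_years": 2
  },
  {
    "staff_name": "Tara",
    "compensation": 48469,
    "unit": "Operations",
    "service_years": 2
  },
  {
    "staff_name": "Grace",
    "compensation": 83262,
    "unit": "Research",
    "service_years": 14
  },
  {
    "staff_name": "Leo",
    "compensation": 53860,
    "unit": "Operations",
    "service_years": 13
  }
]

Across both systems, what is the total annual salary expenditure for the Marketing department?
113661

Schema mappings:
- "division" (system_hr2) = "unit" (system_hr3) = department
- "yearly_pay" (system_hr2) = "compensation" (system_hr3) = salary

Marketing salaries from system_hr2: 113661
Marketing salaries from system_hr3: 0

Total: 113661 + 0 = 113661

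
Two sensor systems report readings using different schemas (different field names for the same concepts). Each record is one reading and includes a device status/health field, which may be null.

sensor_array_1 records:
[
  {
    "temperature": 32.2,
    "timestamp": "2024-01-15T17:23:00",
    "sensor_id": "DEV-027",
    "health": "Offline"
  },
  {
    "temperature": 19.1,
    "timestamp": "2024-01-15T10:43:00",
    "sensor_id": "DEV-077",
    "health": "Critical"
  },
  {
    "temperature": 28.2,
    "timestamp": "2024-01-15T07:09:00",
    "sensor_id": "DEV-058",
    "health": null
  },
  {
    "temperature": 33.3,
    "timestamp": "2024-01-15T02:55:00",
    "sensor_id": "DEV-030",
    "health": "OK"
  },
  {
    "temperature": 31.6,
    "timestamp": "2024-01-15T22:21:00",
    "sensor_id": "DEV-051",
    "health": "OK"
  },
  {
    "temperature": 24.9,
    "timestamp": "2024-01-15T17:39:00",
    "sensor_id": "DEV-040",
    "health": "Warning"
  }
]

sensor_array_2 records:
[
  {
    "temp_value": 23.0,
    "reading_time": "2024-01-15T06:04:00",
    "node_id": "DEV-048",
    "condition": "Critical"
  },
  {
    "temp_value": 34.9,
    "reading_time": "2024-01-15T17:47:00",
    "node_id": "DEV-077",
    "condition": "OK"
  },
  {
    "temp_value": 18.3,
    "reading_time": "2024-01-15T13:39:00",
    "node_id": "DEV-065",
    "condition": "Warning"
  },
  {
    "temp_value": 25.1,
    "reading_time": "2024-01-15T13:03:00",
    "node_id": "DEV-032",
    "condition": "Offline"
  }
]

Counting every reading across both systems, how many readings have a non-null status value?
9

Schema mapping: "health" (sensor_array_1) = "condition" (sensor_array_2) = status

Non-null in sensor_array_1: 5
Non-null in sensor_array_2: 4

Total non-null: 5 + 4 = 9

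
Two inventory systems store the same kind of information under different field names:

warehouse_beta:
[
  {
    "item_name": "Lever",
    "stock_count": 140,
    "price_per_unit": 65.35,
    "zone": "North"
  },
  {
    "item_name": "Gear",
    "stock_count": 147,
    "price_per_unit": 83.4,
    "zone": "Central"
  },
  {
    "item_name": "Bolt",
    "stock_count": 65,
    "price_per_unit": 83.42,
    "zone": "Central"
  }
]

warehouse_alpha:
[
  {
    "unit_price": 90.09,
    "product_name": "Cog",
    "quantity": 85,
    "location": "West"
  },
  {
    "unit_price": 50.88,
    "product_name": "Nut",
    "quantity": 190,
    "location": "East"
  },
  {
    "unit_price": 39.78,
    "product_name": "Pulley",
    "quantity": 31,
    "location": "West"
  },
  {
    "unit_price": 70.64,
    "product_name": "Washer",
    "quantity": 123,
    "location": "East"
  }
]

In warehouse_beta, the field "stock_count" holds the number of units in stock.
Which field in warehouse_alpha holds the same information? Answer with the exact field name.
quantity

In warehouse_beta, "stock_count" holds the number of units in stock.
The fields in warehouse_alpha are: "unit_price", "product_name", "quantity", "location".
"quantity" is the match: the name refers to the same concept and its values are whole-number counts (e.g. 85, 190).
The other fields ("unit_price", "product_name", "location") hold different kinds of data.

So "stock_count" in warehouse_beta corresponds to "quantity" in warehouse_alpha.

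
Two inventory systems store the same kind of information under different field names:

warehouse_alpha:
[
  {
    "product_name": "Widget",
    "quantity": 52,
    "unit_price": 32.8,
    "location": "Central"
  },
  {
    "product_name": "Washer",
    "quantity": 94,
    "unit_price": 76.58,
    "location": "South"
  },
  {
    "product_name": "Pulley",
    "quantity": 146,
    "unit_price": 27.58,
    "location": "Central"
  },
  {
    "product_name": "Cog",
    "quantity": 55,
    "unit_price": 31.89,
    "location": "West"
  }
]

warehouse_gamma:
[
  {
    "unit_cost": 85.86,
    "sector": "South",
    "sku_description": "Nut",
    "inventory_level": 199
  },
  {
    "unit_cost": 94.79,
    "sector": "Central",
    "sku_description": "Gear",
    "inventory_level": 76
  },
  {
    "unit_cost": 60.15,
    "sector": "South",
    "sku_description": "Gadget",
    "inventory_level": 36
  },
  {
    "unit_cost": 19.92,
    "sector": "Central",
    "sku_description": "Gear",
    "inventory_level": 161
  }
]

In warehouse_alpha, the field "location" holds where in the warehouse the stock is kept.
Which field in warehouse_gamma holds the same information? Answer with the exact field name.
sector

In warehouse_alpha, "location" holds where in the warehouse the stock is kept.
The fields in warehouse_gamma are: "unit_cost", "sector", "sku_description", "inventory_level".
"sector" is the match: the name refers to the same concept and its values are area labels (e.g. 'Central', 'South').
The other fields ("unit_cost", "sku_description", "inventory_level") hold different kinds of data.

So "location" in warehouse_alpha corresponds to "sector" in warehouse_gamma.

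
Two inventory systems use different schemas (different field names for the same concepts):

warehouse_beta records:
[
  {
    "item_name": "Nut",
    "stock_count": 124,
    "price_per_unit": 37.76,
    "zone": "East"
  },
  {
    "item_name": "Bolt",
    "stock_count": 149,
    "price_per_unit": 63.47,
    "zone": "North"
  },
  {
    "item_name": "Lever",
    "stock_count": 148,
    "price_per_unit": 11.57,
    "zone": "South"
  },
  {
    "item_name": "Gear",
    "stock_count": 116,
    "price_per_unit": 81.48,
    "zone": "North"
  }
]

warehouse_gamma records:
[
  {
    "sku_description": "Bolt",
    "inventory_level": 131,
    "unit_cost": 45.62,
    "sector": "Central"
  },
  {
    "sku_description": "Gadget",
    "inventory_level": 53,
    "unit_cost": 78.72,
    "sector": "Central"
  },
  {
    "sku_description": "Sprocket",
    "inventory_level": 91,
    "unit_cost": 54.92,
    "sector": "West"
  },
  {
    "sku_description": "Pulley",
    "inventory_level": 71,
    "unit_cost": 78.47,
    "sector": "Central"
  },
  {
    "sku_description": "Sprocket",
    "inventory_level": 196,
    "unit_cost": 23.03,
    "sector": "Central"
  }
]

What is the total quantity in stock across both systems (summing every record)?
1079

To reconcile these schemas, identify the field holding the quantity in stock in each system:
1. In warehouse_beta it is "stock_count"
2. In warehouse_gamma it is "inventory_level"

From warehouse_beta: 124 + 149 + 148 + 116 = 537
From warehouse_gamma: 131 + 53 + 91 + 71 + 196 = 542

Total: 537 + 542 = 1079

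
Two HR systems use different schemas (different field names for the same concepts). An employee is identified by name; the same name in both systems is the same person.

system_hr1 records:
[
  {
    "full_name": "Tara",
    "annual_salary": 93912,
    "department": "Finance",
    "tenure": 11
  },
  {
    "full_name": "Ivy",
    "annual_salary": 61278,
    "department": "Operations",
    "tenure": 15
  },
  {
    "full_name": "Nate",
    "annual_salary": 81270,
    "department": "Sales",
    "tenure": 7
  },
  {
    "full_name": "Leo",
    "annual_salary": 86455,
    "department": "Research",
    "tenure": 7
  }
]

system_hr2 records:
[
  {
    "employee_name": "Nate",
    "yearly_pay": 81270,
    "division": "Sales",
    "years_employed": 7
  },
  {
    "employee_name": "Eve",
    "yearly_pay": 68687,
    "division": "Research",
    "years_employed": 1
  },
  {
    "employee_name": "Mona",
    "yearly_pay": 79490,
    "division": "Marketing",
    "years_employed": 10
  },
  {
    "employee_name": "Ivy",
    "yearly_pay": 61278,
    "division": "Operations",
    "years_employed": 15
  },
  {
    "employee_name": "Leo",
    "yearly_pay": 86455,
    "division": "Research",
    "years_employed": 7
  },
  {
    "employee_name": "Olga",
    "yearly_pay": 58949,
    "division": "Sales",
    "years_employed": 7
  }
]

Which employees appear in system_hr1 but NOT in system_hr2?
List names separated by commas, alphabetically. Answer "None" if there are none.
Tara

Schema mapping: "full_name" (system_hr1) = "employee_name" (system_hr2) = employee name

Names in system_hr1: ['Ivy', 'Leo', 'Nate', 'Tara']
Names in system_hr2: ['Eve', 'Ivy', 'Leo', 'Mona', 'Nate', 'Olga']

In system_hr1 but not system_hr2: ['Tara']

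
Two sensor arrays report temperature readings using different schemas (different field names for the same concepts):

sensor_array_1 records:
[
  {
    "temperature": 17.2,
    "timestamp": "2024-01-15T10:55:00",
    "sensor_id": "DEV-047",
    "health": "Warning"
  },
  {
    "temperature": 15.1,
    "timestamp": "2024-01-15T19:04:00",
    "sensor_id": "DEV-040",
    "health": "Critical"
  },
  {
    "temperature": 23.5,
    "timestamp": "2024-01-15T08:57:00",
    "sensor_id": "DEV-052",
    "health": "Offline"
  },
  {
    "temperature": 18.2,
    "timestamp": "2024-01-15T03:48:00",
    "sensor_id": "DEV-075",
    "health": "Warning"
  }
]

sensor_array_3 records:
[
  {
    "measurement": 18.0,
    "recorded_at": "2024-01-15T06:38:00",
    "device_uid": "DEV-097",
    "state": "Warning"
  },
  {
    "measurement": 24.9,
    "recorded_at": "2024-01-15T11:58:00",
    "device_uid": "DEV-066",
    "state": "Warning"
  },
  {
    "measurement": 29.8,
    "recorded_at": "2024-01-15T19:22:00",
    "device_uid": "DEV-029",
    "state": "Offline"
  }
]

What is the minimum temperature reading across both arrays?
15.1

Schema mapping: "temperature" (sensor_array_1) = "measurement" (sensor_array_3) = temperature reading

Minimum in sensor_array_1: 15.1
Minimum in sensor_array_3: 18.0

Overall minimum: min(15.1, 18.0) = 15.1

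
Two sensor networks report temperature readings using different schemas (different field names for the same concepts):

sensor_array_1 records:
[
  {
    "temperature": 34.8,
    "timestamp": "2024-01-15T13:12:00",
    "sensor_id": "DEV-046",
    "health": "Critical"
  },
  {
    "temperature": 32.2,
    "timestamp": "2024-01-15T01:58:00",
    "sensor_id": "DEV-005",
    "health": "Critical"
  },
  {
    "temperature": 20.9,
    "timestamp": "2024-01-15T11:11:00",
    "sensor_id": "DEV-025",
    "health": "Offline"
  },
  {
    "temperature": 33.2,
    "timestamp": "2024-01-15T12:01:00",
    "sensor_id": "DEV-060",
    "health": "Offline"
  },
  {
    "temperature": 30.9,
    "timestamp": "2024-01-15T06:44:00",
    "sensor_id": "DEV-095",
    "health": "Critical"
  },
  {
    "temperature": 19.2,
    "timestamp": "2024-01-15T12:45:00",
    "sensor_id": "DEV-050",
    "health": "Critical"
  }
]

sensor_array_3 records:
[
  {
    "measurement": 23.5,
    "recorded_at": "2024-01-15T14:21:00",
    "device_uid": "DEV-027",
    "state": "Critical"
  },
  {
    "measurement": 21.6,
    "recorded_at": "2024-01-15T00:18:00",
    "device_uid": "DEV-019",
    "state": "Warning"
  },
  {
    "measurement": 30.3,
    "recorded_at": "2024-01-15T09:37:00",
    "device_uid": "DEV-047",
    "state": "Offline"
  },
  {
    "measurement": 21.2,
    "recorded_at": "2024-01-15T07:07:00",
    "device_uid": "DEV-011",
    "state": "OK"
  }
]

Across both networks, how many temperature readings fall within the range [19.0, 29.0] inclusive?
5

Schema mapping: "temperature" (sensor_array_1) = "measurement" (sensor_array_3) = temperature

Readings in [19.0, 29.0] from sensor_array_1: 2
Readings in [19.0, 29.0] from sensor_array_3: 3

Total count: 2 + 3 = 5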